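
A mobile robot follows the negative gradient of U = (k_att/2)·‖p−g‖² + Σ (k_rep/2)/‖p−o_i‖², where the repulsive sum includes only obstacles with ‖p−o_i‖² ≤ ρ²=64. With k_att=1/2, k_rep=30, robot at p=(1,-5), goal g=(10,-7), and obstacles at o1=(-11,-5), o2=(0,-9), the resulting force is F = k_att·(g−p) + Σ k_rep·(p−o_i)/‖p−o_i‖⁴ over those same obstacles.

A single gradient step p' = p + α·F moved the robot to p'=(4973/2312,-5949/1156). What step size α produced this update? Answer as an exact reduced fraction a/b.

α = 1/4

F_att = 1/2·(g−p) = 1/2·(9,-2) = (4.5000,-1.0000)
o1: d²=144 > ρ²=64 → inactive
o2: d²=17 ≤ ρ²=64; F_rep = 30·(1,4)/17² = (0.1038,0.4152)
F = F_att + ΣF_rep = (4.6038,-0.5848)
Δp = p'−p = (1.1510,-0.1462); α = Δx/Fx = (2661/2312) / (2661/578) = 1/4
check: Δy/Fy = (-169/1156) / (-169/289) = 1/4 ✓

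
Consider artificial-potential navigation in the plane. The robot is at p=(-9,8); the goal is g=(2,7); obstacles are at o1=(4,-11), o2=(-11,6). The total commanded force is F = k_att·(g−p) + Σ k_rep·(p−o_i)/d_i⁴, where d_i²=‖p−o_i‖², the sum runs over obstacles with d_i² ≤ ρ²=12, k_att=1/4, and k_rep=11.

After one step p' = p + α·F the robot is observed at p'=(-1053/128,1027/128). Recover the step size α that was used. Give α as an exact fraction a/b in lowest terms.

F_att = 1/4·(g−p) = 1/4·(11,-1) = (2.7500,-0.2500)
o1: d²=530 > ρ²=12 → inactive
o2: d²=8 ≤ ρ²=12; F_rep = 11·(2,2)/8² = (0.3438,0.3438)
F = F_att + ΣF_rep = (3.0938,0.0938)
Δp = p'−p = (0.7734,0.0234); α = Δx/Fx = (99/128) / (99/32) = 1/4
check: Δy/Fy = (3/128) / (3/32) = 1/4 ✓

α = 1/4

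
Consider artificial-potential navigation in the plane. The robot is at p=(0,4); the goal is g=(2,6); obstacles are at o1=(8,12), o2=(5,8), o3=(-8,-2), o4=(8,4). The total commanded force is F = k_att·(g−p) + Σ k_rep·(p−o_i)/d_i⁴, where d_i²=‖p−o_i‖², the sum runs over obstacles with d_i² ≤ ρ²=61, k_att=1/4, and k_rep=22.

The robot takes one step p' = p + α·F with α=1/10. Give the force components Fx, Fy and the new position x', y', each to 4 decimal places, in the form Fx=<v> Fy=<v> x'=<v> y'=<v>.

F_att = 1/4·(g−p) = 1/4·(2,2) = (0.5000,0.5000)
o1: d²=128 > ρ²=61 → inactive
o2: d²=41 ≤ ρ²=61; F_rep = 22·(-5,-4)/41² = (-0.0654,-0.0523)
o3: d²=100 > ρ²=61 → inactive
o4: d²=64 > ρ²=61 → inactive
F = F_att + ΣF_rep = (0.4346,0.4477)
p' = p + 1/10·F = (0.0435,4.0448)

Fx=0.4346 Fy=0.4477 x'=0.0435 y'=4.0448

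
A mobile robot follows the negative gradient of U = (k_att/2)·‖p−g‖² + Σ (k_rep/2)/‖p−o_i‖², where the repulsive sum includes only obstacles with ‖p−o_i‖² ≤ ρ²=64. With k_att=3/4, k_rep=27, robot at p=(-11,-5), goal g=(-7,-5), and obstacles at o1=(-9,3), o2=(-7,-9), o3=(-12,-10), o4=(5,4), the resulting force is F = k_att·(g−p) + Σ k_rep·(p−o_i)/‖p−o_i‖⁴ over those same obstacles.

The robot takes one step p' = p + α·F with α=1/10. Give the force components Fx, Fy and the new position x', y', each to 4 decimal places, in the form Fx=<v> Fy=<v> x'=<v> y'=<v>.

Fx=2.9345 Fy=0.3052 x'=-10.7066 y'=-4.9695

F_att = 3/4·(g−p) = 3/4·(4,0) = (3.0000,0.0000)
o1: d²=68 > ρ²=64 → inactive
o2: d²=32 ≤ ρ²=64; F_rep = 27·(-4,4)/32² = (-0.1055,0.1055)
o3: d²=26 ≤ ρ²=64; F_rep = 27·(1,5)/26² = (0.0399,0.1997)
o4: d²=337 > ρ²=64 → inactive
F = F_att + ΣF_rep = (2.9345,0.3052)
p' = p + 1/10·F = (-10.7066,-4.9695)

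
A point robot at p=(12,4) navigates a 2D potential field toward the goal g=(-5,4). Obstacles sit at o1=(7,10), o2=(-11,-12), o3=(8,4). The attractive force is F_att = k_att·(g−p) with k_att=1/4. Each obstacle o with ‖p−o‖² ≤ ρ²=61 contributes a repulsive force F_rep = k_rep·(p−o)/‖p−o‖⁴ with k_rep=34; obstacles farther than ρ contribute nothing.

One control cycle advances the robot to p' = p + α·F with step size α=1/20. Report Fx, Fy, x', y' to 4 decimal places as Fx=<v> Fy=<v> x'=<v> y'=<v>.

Fx=-3.6731 Fy=-0.0548 x'=11.8163 y'=3.9973

F_att = 1/4·(g−p) = 1/4·(-17,0) = (-4.2500,0.0000)
o1: d²=61 ≤ ρ²=61; F_rep = 34·(5,-6)/61² = (0.0457,-0.0548)
o2: d²=785 > ρ²=61 → inactive
o3: d²=16 ≤ ρ²=61; F_rep = 34·(4,0)/16² = (0.5312,0.0000)
F = F_att + ΣF_rep = (-3.6731,-0.0548)
p' = p + 1/20·F = (11.8163,3.9973)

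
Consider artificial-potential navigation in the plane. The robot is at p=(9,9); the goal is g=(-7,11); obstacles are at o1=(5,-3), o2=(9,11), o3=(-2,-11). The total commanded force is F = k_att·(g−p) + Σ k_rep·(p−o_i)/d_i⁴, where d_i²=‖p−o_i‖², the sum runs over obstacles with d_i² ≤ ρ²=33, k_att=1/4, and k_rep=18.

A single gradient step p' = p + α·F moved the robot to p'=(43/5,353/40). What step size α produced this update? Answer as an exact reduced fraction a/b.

F_att = 1/4·(g−p) = 1/4·(-16,2) = (-4.0000,0.5000)
o1: d²=160 > ρ²=33 → inactive
o2: d²=4 ≤ ρ²=33; F_rep = 18·(0,-2)/4² = (0.0000,-2.2500)
o3: d²=521 > ρ²=33 → inactive
F = F_att + ΣF_rep = (-4.0000,-1.7500)
Δp = p'−p = (-0.4000,-0.1750); α = Δx/Fx = (-2/5) / (-4) = 1/10
check: Δy/Fy = (-7/40) / (-7/4) = 1/10 ✓

α = 1/10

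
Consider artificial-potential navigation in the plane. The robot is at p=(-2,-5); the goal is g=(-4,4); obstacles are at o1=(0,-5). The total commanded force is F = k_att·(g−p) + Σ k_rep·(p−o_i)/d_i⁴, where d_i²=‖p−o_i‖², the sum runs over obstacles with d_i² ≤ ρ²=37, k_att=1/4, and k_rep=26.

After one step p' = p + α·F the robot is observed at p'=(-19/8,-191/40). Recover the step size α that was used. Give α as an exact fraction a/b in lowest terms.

α = 1/10

F_att = 1/4·(g−p) = 1/4·(-2,9) = (-0.5000,2.2500)
o1: d²=4 ≤ ρ²=37; F_rep = 26·(-2,0)/4² = (-3.2500,0.0000)
F = F_att + ΣF_rep = (-3.7500,2.2500)
Δp = p'−p = (-0.3750,0.2250); α = Δx/Fx = (-3/8) / (-15/4) = 1/10
check: Δy/Fy = (9/40) / (9/4) = 1/10 ✓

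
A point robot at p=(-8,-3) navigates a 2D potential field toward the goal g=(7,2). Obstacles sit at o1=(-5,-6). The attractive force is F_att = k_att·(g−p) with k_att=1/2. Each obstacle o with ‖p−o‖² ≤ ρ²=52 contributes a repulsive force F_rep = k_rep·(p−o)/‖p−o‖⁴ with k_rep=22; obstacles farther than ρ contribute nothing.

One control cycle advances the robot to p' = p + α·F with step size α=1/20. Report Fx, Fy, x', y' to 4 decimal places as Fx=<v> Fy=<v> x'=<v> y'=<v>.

Fx=7.2963 Fy=2.7037 x'=-7.6352 y'=-2.8648

F_att = 1/2·(g−p) = 1/2·(15,5) = (7.5000,2.5000)
o1: d²=18 ≤ ρ²=52; F_rep = 22·(-3,3)/18² = (-0.2037,0.2037)
F = F_att + ΣF_rep = (7.2963,2.7037)
p' = p + 1/20·F = (-7.6352,-2.8648)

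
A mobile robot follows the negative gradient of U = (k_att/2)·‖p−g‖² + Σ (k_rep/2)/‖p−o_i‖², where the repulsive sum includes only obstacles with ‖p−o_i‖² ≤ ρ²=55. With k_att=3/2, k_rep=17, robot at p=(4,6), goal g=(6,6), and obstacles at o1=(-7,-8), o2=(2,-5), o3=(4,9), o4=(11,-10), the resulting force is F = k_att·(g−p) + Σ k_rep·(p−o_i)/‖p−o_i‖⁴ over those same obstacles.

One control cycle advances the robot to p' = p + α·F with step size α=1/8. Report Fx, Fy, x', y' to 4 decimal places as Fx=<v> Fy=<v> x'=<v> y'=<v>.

F_att = 3/2·(g−p) = 3/2·(2,0) = (3.0000,0.0000)
o1: d²=317 > ρ²=55 → inactive
o2: d²=125 > ρ²=55 → inactive
o3: d²=9 ≤ ρ²=55; F_rep = 17·(0,-3)/9² = (0.0000,-0.6296)
o4: d²=305 > ρ²=55 → inactive
F = F_att + ΣF_rep = (3.0000,-0.6296)
p' = p + 1/8·F = (4.3750,5.9213)

Fx=3.0000 Fy=-0.6296 x'=4.3750 y'=5.9213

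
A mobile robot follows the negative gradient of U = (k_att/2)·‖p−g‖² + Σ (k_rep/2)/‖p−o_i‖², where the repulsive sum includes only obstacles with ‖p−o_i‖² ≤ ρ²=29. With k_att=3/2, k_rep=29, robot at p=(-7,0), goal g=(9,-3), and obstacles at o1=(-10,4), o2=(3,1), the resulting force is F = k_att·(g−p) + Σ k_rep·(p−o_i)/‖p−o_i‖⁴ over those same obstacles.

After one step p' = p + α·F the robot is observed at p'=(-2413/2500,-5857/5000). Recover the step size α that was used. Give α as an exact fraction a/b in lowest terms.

F_att = 3/2·(g−p) = 3/2·(16,-3) = (24.0000,-4.5000)
o1: d²=25 ≤ ρ²=29; F_rep = 29·(3,-4)/25² = (0.1392,-0.1856)
o2: d²=101 > ρ²=29 → inactive
F = F_att + ΣF_rep = (24.1392,-4.6856)
Δp = p'−p = (6.0348,-1.1714); α = Δx/Fx = (15087/2500) / (15087/625) = 1/4
check: Δy/Fy = (-5857/5000) / (-5857/1250) = 1/4 ✓

α = 1/4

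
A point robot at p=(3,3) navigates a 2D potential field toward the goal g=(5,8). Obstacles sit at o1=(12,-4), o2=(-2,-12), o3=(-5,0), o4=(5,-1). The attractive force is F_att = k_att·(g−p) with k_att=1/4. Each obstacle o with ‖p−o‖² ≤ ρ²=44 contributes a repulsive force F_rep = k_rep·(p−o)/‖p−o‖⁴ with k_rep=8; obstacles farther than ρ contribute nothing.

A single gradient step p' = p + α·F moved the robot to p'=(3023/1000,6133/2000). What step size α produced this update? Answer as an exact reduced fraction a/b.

α = 1/20

F_att = 1/4·(g−p) = 1/4·(2,5) = (0.5000,1.2500)
o1: d²=130 > ρ²=44 → inactive
o2: d²=250 > ρ²=44 → inactive
o3: d²=73 > ρ²=44 → inactive
o4: d²=20 ≤ ρ²=44; F_rep = 8·(-2,4)/20² = (-0.0400,0.0800)
F = F_att + ΣF_rep = (0.4600,1.3300)
Δp = p'−p = (0.0230,0.0665); α = Δx/Fx = (23/1000) / (23/50) = 1/20
check: Δy/Fy = (133/2000) / (133/100) = 1/20 ✓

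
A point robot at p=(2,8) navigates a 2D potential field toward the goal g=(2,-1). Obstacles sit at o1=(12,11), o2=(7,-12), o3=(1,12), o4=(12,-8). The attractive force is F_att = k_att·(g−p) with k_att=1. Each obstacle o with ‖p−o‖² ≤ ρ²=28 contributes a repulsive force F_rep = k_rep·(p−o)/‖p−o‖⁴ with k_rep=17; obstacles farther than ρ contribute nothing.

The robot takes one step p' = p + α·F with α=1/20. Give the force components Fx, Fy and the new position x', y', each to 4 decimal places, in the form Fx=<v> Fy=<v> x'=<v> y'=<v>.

F_att = 1·(g−p) = 1·(0,-9) = (0.0000,-9.0000)
o1: d²=109 > ρ²=28 → inactive
o2: d²=425 > ρ²=28 → inactive
o3: d²=17 ≤ ρ²=28; F_rep = 17·(1,-4)/17² = (0.0588,-0.2353)
o4: d²=356 > ρ²=28 → inactive
F = F_att + ΣF_rep = (0.0588,-9.2353)
p' = p + 1/20·F = (2.0029,7.5382)

Fx=0.0588 Fy=-9.2353 x'=2.0029 y'=7.5382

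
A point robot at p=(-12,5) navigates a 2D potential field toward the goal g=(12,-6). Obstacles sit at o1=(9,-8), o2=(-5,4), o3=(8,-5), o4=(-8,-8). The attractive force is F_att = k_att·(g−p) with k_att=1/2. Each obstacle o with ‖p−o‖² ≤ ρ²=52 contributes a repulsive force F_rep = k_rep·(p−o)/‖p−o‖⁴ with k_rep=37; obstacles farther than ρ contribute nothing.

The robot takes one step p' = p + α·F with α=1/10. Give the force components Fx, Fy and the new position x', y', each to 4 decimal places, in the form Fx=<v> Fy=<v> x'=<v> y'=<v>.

F_att = 1/2·(g−p) = 1/2·(24,-11) = (12.0000,-5.5000)
o1: d²=610 > ρ²=52 → inactive
o2: d²=50 ≤ ρ²=52; F_rep = 37·(-7,1)/50² = (-0.1036,0.0148)
o3: d²=500 > ρ²=52 → inactive
o4: d²=185 > ρ²=52 → inactive
F = F_att + ΣF_rep = (11.8964,-5.4852)
p' = p + 1/10·F = (-10.8104,4.4515)

Fx=11.8964 Fy=-5.4852 x'=-10.8104 y'=4.4515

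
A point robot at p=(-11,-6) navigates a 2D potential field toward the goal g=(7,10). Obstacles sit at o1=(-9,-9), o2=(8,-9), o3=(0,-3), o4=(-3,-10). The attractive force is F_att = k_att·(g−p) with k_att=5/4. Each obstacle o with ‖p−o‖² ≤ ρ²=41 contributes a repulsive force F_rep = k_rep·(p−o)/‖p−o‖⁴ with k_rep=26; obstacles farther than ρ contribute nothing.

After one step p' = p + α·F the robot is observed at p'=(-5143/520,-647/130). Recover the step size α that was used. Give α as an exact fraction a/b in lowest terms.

F_att = 5/4·(g−p) = 5/4·(18,16) = (22.5000,20.0000)
o1: d²=13 ≤ ρ²=41; F_rep = 26·(-2,3)/13² = (-0.3077,0.4615)
o2: d²=370 > ρ²=41 → inactive
o3: d²=130 > ρ²=41 → inactive
o4: d²=80 > ρ²=41 → inactive
F = F_att + ΣF_rep = (22.1923,20.4615)
Δp = p'−p = (1.1096,1.0231); α = Δx/Fx = (577/520) / (577/26) = 1/20
check: Δy/Fy = (133/130) / (266/13) = 1/20 ✓

α = 1/20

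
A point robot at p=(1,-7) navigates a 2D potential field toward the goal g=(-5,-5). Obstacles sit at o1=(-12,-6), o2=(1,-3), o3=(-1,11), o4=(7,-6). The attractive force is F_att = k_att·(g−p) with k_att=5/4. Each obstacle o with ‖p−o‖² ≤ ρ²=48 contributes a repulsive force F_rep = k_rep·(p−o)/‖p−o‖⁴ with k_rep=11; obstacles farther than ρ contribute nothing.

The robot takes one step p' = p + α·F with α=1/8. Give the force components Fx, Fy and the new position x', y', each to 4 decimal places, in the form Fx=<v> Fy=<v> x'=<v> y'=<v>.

Fx=-7.5482 Fy=2.3201 x'=0.0565 y'=-6.7100

F_att = 5/4·(g−p) = 5/4·(-6,2) = (-7.5000,2.5000)
o1: d²=170 > ρ²=48 → inactive
o2: d²=16 ≤ ρ²=48; F_rep = 11·(0,-4)/16² = (0.0000,-0.1719)
o3: d²=328 > ρ²=48 → inactive
o4: d²=37 ≤ ρ²=48; F_rep = 11·(-6,-1)/37² = (-0.0482,-0.0080)
F = F_att + ΣF_rep = (-7.5482,2.3201)
p' = p + 1/8·F = (0.0565,-6.7100)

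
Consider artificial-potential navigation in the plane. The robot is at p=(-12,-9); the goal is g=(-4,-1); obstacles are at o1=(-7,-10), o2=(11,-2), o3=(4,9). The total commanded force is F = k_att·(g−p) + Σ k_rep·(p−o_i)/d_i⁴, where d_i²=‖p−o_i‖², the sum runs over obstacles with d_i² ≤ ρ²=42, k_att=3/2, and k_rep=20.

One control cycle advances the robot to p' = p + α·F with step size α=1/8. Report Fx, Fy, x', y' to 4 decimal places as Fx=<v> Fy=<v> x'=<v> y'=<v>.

Fx=11.8521 Fy=12.0296 x'=-10.5185 y'=-7.4963

F_att = 3/2·(g−p) = 3/2·(8,8) = (12.0000,12.0000)
o1: d²=26 ≤ ρ²=42; F_rep = 20·(-5,1)/26² = (-0.1479,0.0296)
o2: d²=578 > ρ²=42 → inactive
o3: d²=580 > ρ²=42 → inactive
F = F_att + ΣF_rep = (11.8521,12.0296)
p' = p + 1/8·F = (-10.5185,-7.4963)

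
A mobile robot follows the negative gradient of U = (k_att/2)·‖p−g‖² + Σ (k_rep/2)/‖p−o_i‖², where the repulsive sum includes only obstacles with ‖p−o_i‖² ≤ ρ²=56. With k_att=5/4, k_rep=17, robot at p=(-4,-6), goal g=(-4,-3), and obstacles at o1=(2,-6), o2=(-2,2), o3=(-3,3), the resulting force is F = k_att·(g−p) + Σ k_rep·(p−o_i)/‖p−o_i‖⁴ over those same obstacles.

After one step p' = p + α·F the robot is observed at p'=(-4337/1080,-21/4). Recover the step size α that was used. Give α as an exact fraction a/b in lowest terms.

F_att = 5/4·(g−p) = 5/4·(0,3) = (0.0000,3.7500)
o1: d²=36 ≤ ρ²=56; F_rep = 17·(-6,0)/36² = (-0.0787,0.0000)
o2: d²=68 > ρ²=56 → inactive
o3: d²=82 > ρ²=56 → inactive
F = F_att + ΣF_rep = (-0.0787,3.7500)
Δp = p'−p = (-0.0157,0.7500); α = Δx/Fx = (-17/1080) / (-17/216) = 1/5
check: Δy/Fy = (3/4) / (15/4) = 1/5 ✓

α = 1/5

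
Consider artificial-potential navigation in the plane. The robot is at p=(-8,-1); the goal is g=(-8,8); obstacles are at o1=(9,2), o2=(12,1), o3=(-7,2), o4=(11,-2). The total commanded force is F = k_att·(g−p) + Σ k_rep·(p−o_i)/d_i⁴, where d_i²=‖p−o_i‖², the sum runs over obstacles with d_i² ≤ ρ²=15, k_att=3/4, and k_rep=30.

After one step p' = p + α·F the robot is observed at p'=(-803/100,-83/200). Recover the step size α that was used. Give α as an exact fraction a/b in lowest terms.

α = 1/10

F_att = 3/4·(g−p) = 3/4·(0,9) = (0.0000,6.7500)
o1: d²=298 > ρ²=15 → inactive
o2: d²=404 > ρ²=15 → inactive
o3: d²=10 ≤ ρ²=15; F_rep = 30·(-1,-3)/10² = (-0.3000,-0.9000)
o4: d²=362 > ρ²=15 → inactive
F = F_att + ΣF_rep = (-0.3000,5.8500)
Δp = p'−p = (-0.0300,0.5850); α = Δx/Fx = (-3/100) / (-3/10) = 1/10
check: Δy/Fy = (117/200) / (117/20) = 1/10 ✓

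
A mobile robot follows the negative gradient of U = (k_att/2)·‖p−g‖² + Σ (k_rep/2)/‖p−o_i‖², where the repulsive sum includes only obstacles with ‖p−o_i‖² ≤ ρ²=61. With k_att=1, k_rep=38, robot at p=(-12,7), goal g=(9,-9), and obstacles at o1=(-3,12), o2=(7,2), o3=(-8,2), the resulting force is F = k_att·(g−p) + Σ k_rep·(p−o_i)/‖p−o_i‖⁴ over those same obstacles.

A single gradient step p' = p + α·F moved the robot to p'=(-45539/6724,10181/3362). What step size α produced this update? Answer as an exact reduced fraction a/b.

F_att = 1·(g−p) = 1·(21,-16) = (21.0000,-16.0000)
o1: d²=106 > ρ²=61 → inactive
o2: d²=386 > ρ²=61 → inactive
o3: d²=41 ≤ ρ²=61; F_rep = 38·(-4,5)/41² = (-0.0904,0.1130)
F = F_att + ΣF_rep = (20.9096,-15.8870)
Δp = p'−p = (5.2274,-3.9717); α = Δx/Fx = (35149/6724) / (35149/1681) = 1/4
check: Δy/Fy = (-13353/3362) / (-26706/1681) = 1/4 ✓

α = 1/4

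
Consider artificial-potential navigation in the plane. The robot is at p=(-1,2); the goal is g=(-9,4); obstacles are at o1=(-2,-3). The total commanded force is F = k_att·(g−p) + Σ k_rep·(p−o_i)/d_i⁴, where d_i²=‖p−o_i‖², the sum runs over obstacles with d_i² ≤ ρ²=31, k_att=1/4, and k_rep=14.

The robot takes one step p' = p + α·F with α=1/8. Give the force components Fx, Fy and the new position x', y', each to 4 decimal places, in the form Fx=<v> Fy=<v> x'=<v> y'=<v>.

Fx=-1.9793 Fy=0.6036 x'=-1.2474 y'=2.0754

F_att = 1/4·(g−p) = 1/4·(-8,2) = (-2.0000,0.5000)
o1: d²=26 ≤ ρ²=31; F_rep = 14·(1,5)/26² = (0.0207,0.1036)
F = F_att + ΣF_rep = (-1.9793,0.6036)
p' = p + 1/8·F = (-1.2474,2.0754)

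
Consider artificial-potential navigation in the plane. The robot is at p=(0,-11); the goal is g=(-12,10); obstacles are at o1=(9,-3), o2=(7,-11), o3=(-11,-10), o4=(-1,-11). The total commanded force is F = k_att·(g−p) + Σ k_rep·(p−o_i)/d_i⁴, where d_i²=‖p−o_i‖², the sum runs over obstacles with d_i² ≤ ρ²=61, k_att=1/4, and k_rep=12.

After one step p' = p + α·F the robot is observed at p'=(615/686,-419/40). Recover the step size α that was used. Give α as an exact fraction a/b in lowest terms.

α = 1/10

F_att = 1/4·(g−p) = 1/4·(-12,21) = (-3.0000,5.2500)
o1: d²=145 > ρ²=61 → inactive
o2: d²=49 ≤ ρ²=61; F_rep = 12·(-7,0)/49² = (-0.0350,0.0000)
o3: d²=122 > ρ²=61 → inactive
o4: d²=1 ≤ ρ²=61; F_rep = 12·(1,0)/1² = (12.0000,0.0000)
F = F_att + ΣF_rep = (8.9650,5.2500)
Δp = p'−p = (0.8965,0.5250); α = Δx/Fx = (615/686) / (3075/343) = 1/10
check: Δy/Fy = (21/40) / (21/4) = 1/10 ✓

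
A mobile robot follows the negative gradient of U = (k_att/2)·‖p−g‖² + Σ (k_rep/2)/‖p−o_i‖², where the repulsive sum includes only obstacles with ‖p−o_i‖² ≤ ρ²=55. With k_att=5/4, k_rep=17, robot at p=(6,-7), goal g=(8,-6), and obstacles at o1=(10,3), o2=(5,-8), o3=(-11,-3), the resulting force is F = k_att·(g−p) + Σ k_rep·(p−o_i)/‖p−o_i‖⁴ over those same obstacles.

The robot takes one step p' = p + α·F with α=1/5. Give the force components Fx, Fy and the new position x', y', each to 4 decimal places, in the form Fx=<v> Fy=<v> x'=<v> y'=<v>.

Fx=6.7500 Fy=5.5000 x'=7.3500 y'=-5.9000

F_att = 5/4·(g−p) = 5/4·(2,1) = (2.5000,1.2500)
o1: d²=116 > ρ²=55 → inactive
o2: d²=2 ≤ ρ²=55; F_rep = 17·(1,1)/2² = (4.2500,4.2500)
o3: d²=305 > ρ²=55 → inactive
F = F_att + ΣF_rep = (6.7500,5.5000)
p' = p + 1/5·F = (7.3500,-5.9000)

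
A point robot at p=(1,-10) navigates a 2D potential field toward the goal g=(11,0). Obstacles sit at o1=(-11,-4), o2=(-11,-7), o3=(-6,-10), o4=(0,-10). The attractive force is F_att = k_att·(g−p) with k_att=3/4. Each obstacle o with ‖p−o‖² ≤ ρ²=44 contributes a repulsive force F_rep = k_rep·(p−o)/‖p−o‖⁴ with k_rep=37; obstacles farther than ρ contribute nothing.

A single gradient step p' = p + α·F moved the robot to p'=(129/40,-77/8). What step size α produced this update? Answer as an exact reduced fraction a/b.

α = 1/20

F_att = 3/4·(g−p) = 3/4·(10,10) = (7.5000,7.5000)
o1: d²=180 > ρ²=44 → inactive
o2: d²=153 > ρ²=44 → inactive
o3: d²=49 > ρ²=44 → inactive
o4: d²=1 ≤ ρ²=44; F_rep = 37·(1,0)/1² = (37.0000,0.0000)
F = F_att + ΣF_rep = (44.5000,7.5000)
Δp = p'−p = (2.2250,0.3750); α = Δx/Fx = (89/40) / (89/2) = 1/20
check: Δy/Fy = (3/8) / (15/2) = 1/20 ✓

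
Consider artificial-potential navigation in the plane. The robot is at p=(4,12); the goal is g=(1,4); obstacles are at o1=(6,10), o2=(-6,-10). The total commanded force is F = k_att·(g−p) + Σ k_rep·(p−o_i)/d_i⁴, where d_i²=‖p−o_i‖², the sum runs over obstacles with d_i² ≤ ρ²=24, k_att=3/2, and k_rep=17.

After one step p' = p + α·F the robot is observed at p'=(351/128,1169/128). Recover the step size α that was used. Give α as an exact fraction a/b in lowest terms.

α = 1/4

F_att = 3/2·(g−p) = 3/2·(-3,-8) = (-4.5000,-12.0000)
o1: d²=8 ≤ ρ²=24; F_rep = 17·(-2,2)/8² = (-0.5312,0.5312)
o2: d²=584 > ρ²=24 → inactive
F = F_att + ΣF_rep = (-5.0312,-11.4688)
Δp = p'−p = (-1.2578,-2.8672); α = Δx/Fx = (-161/128) / (-161/32) = 1/4
check: Δy/Fy = (-367/128) / (-367/32) = 1/4 ✓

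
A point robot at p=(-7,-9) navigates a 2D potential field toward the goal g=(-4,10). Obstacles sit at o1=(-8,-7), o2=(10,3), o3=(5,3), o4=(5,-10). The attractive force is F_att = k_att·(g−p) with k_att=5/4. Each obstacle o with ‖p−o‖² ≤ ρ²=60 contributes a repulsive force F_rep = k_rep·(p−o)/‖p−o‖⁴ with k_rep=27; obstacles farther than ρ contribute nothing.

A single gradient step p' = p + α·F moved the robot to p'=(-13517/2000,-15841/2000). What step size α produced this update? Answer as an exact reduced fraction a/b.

α = 1/20

F_att = 5/4·(g−p) = 5/4·(3,19) = (3.7500,23.7500)
o1: d²=5 ≤ ρ²=60; F_rep = 27·(1,-2)/5² = (1.0800,-2.1600)
o2: d²=433 > ρ²=60 → inactive
o3: d²=288 > ρ²=60 → inactive
o4: d²=145 > ρ²=60 → inactive
F = F_att + ΣF_rep = (4.8300,21.5900)
Δp = p'−p = (0.2415,1.0795); α = Δx/Fx = (483/2000) / (483/100) = 1/20
check: Δy/Fy = (2159/2000) / (2159/100) = 1/20 ✓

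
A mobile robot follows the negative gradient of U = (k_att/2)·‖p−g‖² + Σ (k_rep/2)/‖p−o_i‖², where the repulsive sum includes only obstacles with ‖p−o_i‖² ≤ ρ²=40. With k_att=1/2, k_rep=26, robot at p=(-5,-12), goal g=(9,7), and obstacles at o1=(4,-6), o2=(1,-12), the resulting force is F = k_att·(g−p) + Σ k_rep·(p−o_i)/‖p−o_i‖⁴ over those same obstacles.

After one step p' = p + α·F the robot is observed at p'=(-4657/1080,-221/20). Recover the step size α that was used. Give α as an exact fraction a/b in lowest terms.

F_att = 1/2·(g−p) = 1/2·(14,19) = (7.0000,9.5000)
o1: d²=117 > ρ²=40 → inactive
o2: d²=36 ≤ ρ²=40; F_rep = 26·(-6,0)/36² = (-0.1204,0.0000)
F = F_att + ΣF_rep = (6.8796,9.5000)
Δp = p'−p = (0.6880,0.9500); α = Δx/Fx = (743/1080) / (743/108) = 1/10
check: Δy/Fy = (19/20) / (19/2) = 1/10 ✓

α = 1/10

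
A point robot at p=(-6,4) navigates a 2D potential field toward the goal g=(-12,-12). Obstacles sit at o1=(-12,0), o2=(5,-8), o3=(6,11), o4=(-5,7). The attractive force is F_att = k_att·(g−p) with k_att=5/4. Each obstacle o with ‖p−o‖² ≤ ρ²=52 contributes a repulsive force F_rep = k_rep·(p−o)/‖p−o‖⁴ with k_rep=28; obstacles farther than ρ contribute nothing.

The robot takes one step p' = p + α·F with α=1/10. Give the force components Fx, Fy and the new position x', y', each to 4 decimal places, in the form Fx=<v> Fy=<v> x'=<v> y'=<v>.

Fx=-7.7179 Fy=-20.7986 x'=-6.7718 y'=1.9201

F_att = 5/4·(g−p) = 5/4·(-6,-16) = (-7.5000,-20.0000)
o1: d²=52 ≤ ρ²=52; F_rep = 28·(6,4)/52² = (0.0621,0.0414)
o2: d²=265 > ρ²=52 → inactive
o3: d²=193 > ρ²=52 → inactive
o4: d²=10 ≤ ρ²=52; F_rep = 28·(-1,-3)/10² = (-0.2800,-0.8400)
F = F_att + ΣF_rep = (-7.7179,-20.7986)
p' = p + 1/10·F = (-6.7718,1.9201)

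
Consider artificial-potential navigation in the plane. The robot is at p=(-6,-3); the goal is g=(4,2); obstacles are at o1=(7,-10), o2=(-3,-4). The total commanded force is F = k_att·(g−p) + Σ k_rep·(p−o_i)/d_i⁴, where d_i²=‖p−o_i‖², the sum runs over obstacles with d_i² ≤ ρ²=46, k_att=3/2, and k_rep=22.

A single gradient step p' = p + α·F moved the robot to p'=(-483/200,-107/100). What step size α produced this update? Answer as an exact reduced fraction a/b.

α = 1/4

F_att = 3/2·(g−p) = 3/2·(10,5) = (15.0000,7.5000)
o1: d²=218 > ρ²=46 → inactive
o2: d²=10 ≤ ρ²=46; F_rep = 22·(-3,1)/10² = (-0.6600,0.2200)
F = F_att + ΣF_rep = (14.3400,7.7200)
Δp = p'−p = (3.5850,1.9300); α = Δx/Fx = (717/200) / (717/50) = 1/4
check: Δy/Fy = (193/100) / (193/25) = 1/4 ✓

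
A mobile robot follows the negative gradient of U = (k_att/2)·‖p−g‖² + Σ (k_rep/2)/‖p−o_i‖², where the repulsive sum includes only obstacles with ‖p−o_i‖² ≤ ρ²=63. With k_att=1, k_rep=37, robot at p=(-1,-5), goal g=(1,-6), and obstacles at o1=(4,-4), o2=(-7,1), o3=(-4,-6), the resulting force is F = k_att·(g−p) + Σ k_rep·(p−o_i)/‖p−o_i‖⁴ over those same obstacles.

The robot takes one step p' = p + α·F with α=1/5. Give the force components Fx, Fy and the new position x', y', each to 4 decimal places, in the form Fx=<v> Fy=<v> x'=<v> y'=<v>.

F_att = 1·(g−p) = 1·(2,-1) = (2.0000,-1.0000)
o1: d²=26 ≤ ρ²=63; F_rep = 37·(-5,-1)/26² = (-0.2737,-0.0547)
o2: d²=72 > ρ²=63 → inactive
o3: d²=10 ≤ ρ²=63; F_rep = 37·(3,1)/10² = (1.1100,0.3700)
F = F_att + ΣF_rep = (2.8363,-0.6847)
p' = p + 1/5·F = (-0.4327,-5.1369)

Fx=2.8363 Fy=-0.6847 x'=-0.4327 y'=-5.1369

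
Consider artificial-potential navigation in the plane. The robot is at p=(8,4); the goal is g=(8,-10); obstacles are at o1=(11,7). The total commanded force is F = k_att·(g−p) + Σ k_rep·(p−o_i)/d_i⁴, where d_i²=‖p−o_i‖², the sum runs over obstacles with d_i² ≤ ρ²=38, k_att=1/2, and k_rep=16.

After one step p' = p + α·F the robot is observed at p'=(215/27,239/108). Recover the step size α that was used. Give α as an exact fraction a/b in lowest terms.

F_att = 1/2·(g−p) = 1/2·(0,-14) = (0.0000,-7.0000)
o1: d²=18 ≤ ρ²=38; F_rep = 16·(-3,-3)/18² = (-0.1481,-0.1481)
F = F_att + ΣF_rep = (-0.1481,-7.1481)
Δp = p'−p = (-0.0370,-1.7870); α = Δx/Fx = (-1/27) / (-4/27) = 1/4
check: Δy/Fy = (-193/108) / (-193/27) = 1/4 ✓

α = 1/4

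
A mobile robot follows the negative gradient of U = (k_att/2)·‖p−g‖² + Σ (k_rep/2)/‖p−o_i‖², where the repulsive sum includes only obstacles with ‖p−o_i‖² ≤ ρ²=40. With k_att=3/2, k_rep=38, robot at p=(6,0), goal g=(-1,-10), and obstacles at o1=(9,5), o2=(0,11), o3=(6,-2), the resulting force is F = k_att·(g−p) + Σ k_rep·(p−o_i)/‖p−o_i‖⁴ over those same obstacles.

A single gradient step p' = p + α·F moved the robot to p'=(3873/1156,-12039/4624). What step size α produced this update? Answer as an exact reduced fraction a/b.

F_att = 3/2·(g−p) = 3/2·(-7,-10) = (-10.5000,-15.0000)
o1: d²=34 ≤ ρ²=40; F_rep = 38·(-3,-5)/34² = (-0.0986,-0.1644)
o2: d²=157 > ρ²=40 → inactive
o3: d²=4 ≤ ρ²=40; F_rep = 38·(0,2)/4² = (0.0000,4.7500)
F = F_att + ΣF_rep = (-10.5986,-10.4144)
Δp = p'−p = (-2.6497,-2.6036); α = Δx/Fx = (-3063/1156) / (-3063/289) = 1/4
check: Δy/Fy = (-12039/4624) / (-12039/1156) = 1/4 ✓

α = 1/4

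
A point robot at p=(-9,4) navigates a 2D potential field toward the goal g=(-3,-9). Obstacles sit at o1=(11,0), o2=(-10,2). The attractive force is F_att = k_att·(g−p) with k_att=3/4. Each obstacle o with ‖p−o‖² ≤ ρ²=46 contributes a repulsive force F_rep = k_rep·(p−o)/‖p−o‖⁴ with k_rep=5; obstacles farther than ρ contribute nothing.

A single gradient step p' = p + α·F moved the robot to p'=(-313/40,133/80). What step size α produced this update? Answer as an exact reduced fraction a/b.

α = 1/4

F_att = 3/4·(g−p) = 3/4·(6,-13) = (4.5000,-9.7500)
o1: d²=416 > ρ²=46 → inactive
o2: d²=5 ≤ ρ²=46; F_rep = 5·(1,2)/5² = (0.2000,0.4000)
F = F_att + ΣF_rep = (4.7000,-9.3500)
Δp = p'−p = (1.1750,-2.3375); α = Δx/Fx = (47/40) / (47/10) = 1/4
check: Δy/Fy = (-187/80) / (-187/20) = 1/4 ✓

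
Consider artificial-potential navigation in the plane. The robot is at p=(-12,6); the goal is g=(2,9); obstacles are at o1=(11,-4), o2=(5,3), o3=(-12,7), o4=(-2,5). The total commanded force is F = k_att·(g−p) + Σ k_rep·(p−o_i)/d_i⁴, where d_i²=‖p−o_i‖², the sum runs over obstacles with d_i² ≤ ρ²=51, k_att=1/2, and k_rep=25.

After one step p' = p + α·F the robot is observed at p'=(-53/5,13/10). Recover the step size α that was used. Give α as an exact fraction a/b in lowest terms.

F_att = 1/2·(g−p) = 1/2·(14,3) = (7.0000,1.5000)
o1: d²=629 > ρ²=51 → inactive
o2: d²=298 > ρ²=51 → inactive
o3: d²=1 ≤ ρ²=51; F_rep = 25·(0,-1)/1² = (0.0000,-25.0000)
o4: d²=101 > ρ²=51 → inactive
F = F_att + ΣF_rep = (7.0000,-23.5000)
Δp = p'−p = (1.4000,-4.7000); α = Δx/Fx = (7/5) / (7) = 1/5
check: Δy/Fy = (-47/10) / (-47/2) = 1/5 ✓

α = 1/5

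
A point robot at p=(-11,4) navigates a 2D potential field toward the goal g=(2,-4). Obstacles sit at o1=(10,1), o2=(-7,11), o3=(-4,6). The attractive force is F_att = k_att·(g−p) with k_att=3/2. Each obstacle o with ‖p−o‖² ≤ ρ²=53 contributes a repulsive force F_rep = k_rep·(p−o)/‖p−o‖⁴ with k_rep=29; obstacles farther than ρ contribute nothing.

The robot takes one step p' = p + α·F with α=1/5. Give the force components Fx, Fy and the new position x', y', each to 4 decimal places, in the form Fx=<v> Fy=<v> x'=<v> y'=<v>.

Fx=19.4277 Fy=-12.0206 x'=-7.1145 y'=1.5959

F_att = 3/2·(g−p) = 3/2·(13,-8) = (19.5000,-12.0000)
o1: d²=450 > ρ²=53 → inactive
o2: d²=65 > ρ²=53 → inactive
o3: d²=53 ≤ ρ²=53; F_rep = 29·(-7,-2)/53² = (-0.0723,-0.0206)
F = F_att + ΣF_rep = (19.4277,-12.0206)
p' = p + 1/5·F = (-7.1145,1.5959)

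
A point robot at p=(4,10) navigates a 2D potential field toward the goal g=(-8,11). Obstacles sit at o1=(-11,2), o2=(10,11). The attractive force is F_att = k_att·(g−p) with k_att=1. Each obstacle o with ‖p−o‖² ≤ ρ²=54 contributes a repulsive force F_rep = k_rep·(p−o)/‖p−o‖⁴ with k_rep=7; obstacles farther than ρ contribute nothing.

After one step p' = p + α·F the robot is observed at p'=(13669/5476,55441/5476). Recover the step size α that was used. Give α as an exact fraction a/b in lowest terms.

α = 1/8

F_att = 1·(g−p) = 1·(-12,1) = (-12.0000,1.0000)
o1: d²=289 > ρ²=54 → inactive
o2: d²=37 ≤ ρ²=54; F_rep = 7·(-6,-1)/37² = (-0.0307,-0.0051)
F = F_att + ΣF_rep = (-12.0307,0.9949)
Δp = p'−p = (-1.5038,0.1244); α = Δx/Fx = (-8235/5476) / (-16470/1369) = 1/8
check: Δy/Fy = (681/5476) / (1362/1369) = 1/8 ✓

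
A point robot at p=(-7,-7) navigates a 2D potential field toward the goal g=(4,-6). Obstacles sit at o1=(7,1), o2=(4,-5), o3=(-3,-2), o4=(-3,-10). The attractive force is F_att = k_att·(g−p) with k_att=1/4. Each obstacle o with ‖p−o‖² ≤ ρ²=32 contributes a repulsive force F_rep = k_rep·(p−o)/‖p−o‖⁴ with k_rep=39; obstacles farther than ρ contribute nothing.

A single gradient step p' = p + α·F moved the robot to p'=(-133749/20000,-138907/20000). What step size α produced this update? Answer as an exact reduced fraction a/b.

F_att = 1/4·(g−p) = 1/4·(11,1) = (2.7500,0.2500)
o1: d²=260 > ρ²=32 → inactive
o2: d²=125 > ρ²=32 → inactive
o3: d²=41 > ρ²=32 → inactive
o4: d²=25 ≤ ρ²=32; F_rep = 39·(-4,3)/25² = (-0.2496,0.1872)
F = F_att + ΣF_rep = (2.5004,0.4372)
Δp = p'−p = (0.3125,0.0546); α = Δx/Fx = (6251/20000) / (6251/2500) = 1/8
check: Δy/Fy = (1093/20000) / (1093/2500) = 1/8 ✓

α = 1/8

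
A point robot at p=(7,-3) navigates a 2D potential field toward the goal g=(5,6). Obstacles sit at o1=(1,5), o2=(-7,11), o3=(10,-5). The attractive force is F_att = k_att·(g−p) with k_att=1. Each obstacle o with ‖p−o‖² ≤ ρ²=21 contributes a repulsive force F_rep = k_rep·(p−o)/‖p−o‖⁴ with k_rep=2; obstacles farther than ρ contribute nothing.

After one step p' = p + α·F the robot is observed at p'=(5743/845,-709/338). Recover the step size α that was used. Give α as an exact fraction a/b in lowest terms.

α = 1/10

F_att = 1·(g−p) = 1·(-2,9) = (-2.0000,9.0000)
o1: d²=100 > ρ²=21 → inactive
o2: d²=392 > ρ²=21 → inactive
o3: d²=13 ≤ ρ²=21; F_rep = 2·(-3,2)/13² = (-0.0355,0.0237)
F = F_att + ΣF_rep = (-2.0355,9.0237)
Δp = p'−p = (-0.2036,0.9024); α = Δx/Fx = (-172/845) / (-344/169) = 1/10
check: Δy/Fy = (305/338) / (1525/169) = 1/10 ✓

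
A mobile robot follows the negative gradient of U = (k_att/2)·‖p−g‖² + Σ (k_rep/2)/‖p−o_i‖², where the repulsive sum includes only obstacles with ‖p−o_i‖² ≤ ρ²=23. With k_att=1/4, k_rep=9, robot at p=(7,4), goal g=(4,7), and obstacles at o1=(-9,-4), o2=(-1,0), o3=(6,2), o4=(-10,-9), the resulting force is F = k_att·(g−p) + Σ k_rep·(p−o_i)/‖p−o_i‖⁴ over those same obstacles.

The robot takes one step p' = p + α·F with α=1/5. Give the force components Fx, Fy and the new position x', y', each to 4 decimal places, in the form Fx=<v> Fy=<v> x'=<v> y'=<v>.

Fx=-0.3900 Fy=1.4700 x'=6.9220 y'=4.2940

F_att = 1/4·(g−p) = 1/4·(-3,3) = (-0.7500,0.7500)
o1: d²=320 > ρ²=23 → inactive
o2: d²=80 > ρ²=23 → inactive
o3: d²=5 ≤ ρ²=23; F_rep = 9·(1,2)/5² = (0.3600,0.7200)
o4: d²=458 > ρ²=23 → inactive
F = F_att + ΣF_rep = (-0.3900,1.4700)
p' = p + 1/5·F = (6.9220,4.2940)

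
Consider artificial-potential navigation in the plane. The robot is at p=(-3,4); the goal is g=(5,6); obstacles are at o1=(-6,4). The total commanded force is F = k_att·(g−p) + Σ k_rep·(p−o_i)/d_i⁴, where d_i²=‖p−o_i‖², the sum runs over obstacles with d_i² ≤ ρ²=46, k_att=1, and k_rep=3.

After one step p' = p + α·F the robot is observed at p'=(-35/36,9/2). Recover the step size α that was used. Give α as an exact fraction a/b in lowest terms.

α = 1/4

F_att = 1·(g−p) = 1·(8,2) = (8.0000,2.0000)
o1: d²=9 ≤ ρ²=46; F_rep = 3·(3,0)/9² = (0.1111,0.0000)
F = F_att + ΣF_rep = (8.1111,2.0000)
Δp = p'−p = (2.0278,0.5000); α = Δx/Fx = (73/36) / (73/9) = 1/4
check: Δy/Fy = (1/2) / (2) = 1/4 ✓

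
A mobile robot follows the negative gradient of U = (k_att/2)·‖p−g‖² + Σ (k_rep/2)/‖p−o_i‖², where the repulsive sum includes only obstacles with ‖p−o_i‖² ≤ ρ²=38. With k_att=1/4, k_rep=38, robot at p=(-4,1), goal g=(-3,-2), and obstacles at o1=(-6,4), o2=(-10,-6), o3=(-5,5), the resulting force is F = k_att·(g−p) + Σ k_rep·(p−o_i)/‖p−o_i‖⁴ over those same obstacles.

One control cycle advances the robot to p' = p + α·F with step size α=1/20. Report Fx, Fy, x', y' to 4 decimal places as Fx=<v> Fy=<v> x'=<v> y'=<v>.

F_att = 1/4·(g−p) = 1/4·(1,-3) = (0.2500,-0.7500)
o1: d²=13 ≤ ρ²=38; F_rep = 38·(2,-3)/13² = (0.4497,-0.6746)
o2: d²=85 > ρ²=38 → inactive
o3: d²=17 ≤ ρ²=38; F_rep = 38·(1,-4)/17² = (0.1315,-0.5260)
F = F_att + ΣF_rep = (0.8312,-1.9505)
p' = p + 1/20·F = (-3.9584,0.9025)

Fx=0.8312 Fy=-1.9505 x'=-3.9584 y'=0.9025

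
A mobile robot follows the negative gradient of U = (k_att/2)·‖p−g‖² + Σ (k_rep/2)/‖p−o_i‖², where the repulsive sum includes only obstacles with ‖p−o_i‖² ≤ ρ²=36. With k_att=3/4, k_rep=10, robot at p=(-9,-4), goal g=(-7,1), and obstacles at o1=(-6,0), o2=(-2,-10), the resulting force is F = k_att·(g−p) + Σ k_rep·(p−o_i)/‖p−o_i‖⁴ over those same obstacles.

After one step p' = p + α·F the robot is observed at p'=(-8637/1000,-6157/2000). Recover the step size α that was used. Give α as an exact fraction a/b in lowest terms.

α = 1/4

F_att = 3/4·(g−p) = 3/4·(2,5) = (1.5000,3.7500)
o1: d²=25 ≤ ρ²=36; F_rep = 10·(-3,-4)/25² = (-0.0480,-0.0640)
o2: d²=85 > ρ²=36 → inactive
F = F_att + ΣF_rep = (1.4520,3.6860)
Δp = p'−p = (0.3630,0.9215); α = Δx/Fx = (363/1000) / (363/250) = 1/4
check: Δy/Fy = (1843/2000) / (1843/500) = 1/4 ✓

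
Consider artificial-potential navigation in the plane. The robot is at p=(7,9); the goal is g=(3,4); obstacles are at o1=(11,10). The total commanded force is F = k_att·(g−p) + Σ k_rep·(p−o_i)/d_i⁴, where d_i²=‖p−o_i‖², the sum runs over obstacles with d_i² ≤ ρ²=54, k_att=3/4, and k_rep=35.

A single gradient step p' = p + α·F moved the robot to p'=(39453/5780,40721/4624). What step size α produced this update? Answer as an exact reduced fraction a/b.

F_att = 3/4·(g−p) = 3/4·(-4,-5) = (-3.0000,-3.7500)
o1: d²=17 ≤ ρ²=54; F_rep = 35·(-4,-1)/17² = (-0.4844,-0.1211)
F = F_att + ΣF_rep = (-3.4844,-3.8711)
Δp = p'−p = (-0.1742,-0.1936); α = Δx/Fx = (-1007/5780) / (-1007/289) = 1/20
check: Δy/Fy = (-895/4624) / (-4475/1156) = 1/20 ✓

α = 1/20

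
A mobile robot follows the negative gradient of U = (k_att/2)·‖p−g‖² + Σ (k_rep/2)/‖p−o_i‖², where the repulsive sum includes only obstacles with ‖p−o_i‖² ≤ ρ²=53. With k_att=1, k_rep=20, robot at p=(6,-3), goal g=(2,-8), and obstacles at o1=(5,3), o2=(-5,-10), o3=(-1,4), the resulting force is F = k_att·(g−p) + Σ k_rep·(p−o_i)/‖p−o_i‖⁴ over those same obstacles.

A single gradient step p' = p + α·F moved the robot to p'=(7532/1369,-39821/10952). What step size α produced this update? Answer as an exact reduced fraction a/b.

F_att = 1·(g−p) = 1·(-4,-5) = (-4.0000,-5.0000)
o1: d²=37 ≤ ρ²=53; F_rep = 20·(1,-6)/37² = (0.0146,-0.0877)
o2: d²=170 > ρ²=53 → inactive
o3: d²=98 > ρ²=53 → inactive
F = F_att + ΣF_rep = (-3.9854,-5.0877)
Δp = p'−p = (-0.4982,-0.6360); α = Δx/Fx = (-682/1369) / (-5456/1369) = 1/8
check: Δy/Fy = (-6965/10952) / (-6965/1369) = 1/8 ✓

α = 1/8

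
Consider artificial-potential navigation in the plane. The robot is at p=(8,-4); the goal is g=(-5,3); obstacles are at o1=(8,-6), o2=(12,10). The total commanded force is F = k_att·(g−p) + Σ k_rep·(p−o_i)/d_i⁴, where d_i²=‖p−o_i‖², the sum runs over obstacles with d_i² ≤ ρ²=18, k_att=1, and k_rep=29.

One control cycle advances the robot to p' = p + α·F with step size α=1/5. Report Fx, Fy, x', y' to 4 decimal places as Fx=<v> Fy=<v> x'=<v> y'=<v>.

F_att = 1·(g−p) = 1·(-13,7) = (-13.0000,7.0000)
o1: d²=4 ≤ ρ²=18; F_rep = 29·(0,2)/4² = (0.0000,3.6250)
o2: d²=212 > ρ²=18 → inactive
F = F_att + ΣF_rep = (-13.0000,10.6250)
p' = p + 1/5·F = (5.4000,-1.8750)

Fx=-13.0000 Fy=10.6250 x'=5.4000 y'=-1.8750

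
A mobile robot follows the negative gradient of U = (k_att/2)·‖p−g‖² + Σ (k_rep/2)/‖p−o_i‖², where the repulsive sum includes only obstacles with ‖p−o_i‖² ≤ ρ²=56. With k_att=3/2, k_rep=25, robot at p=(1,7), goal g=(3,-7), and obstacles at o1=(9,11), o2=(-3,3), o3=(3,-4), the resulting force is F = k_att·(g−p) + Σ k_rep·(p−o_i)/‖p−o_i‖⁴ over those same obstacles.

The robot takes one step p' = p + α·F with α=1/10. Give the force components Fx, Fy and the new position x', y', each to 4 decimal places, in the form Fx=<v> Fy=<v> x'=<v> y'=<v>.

F_att = 3/2·(g−p) = 3/2·(2,-14) = (3.0000,-21.0000)
o1: d²=80 > ρ²=56 → inactive
o2: d²=32 ≤ ρ²=56; F_rep = 25·(4,4)/32² = (0.0977,0.0977)
o3: d²=125 > ρ²=56 → inactive
F = F_att + ΣF_rep = (3.0977,-20.9023)
p' = p + 1/10·F = (1.3098,4.9098)

Fx=3.0977 Fy=-20.9023 x'=1.3098 y'=4.9098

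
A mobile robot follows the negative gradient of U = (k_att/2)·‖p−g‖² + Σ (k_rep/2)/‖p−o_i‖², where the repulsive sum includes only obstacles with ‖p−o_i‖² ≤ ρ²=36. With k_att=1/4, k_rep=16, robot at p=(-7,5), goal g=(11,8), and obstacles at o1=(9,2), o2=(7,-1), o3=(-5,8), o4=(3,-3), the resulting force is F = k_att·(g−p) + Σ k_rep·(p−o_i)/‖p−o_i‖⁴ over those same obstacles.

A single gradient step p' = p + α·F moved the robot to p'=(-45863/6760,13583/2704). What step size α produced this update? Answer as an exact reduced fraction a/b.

α = 1/20

F_att = 1/4·(g−p) = 1/4·(18,3) = (4.5000,0.7500)
o1: d²=265 > ρ²=36 → inactive
o2: d²=232 > ρ²=36 → inactive
o3: d²=13 ≤ ρ²=36; F_rep = 16·(-2,-3)/13² = (-0.1893,-0.2840)
o4: d²=164 > ρ²=36 → inactive
F = F_att + ΣF_rep = (4.3107,0.4660)
Δp = p'−p = (0.2155,0.0233); α = Δx/Fx = (1457/6760) / (1457/338) = 1/20
check: Δy/Fy = (63/2704) / (315/676) = 1/20 ✓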